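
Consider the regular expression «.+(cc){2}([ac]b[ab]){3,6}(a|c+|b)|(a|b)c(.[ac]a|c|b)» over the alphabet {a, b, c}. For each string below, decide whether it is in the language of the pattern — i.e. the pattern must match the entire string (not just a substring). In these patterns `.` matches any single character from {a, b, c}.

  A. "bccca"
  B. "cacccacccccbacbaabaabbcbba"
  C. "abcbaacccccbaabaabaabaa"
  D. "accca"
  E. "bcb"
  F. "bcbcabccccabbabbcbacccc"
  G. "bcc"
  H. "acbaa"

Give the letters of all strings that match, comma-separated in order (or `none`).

A → match
B → match
C → match
D → match
E → match
F → match
G → match
H → match

A, B, C, D, E, F, G, H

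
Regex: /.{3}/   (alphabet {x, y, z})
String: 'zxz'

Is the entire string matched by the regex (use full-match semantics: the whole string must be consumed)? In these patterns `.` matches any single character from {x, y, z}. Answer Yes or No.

Yes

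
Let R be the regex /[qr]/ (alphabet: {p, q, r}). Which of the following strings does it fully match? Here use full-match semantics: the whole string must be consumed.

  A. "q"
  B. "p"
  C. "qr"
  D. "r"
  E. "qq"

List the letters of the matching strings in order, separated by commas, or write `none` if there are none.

A, D

A. "q" → match
B. "p" → no match
C. "qr" → no match
D. "r" → match
E. "qq" → no match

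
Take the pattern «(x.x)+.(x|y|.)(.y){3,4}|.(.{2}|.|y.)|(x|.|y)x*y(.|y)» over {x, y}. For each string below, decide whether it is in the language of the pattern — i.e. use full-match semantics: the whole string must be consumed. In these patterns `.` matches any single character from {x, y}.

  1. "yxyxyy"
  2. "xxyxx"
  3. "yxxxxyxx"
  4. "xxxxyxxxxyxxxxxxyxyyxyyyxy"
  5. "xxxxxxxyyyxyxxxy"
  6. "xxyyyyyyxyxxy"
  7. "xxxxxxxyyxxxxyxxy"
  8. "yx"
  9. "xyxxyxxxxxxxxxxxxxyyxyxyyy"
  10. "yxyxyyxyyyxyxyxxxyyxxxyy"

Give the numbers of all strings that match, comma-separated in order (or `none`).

1. "yxyxyy" → no match
2. "xxyxx" → no match
3. "yxxxxyxx" → no match
4 → no match
5 → no match
6 → no match
7 → no match
8. "yx" → match
9 → match
10 → no match

8, 9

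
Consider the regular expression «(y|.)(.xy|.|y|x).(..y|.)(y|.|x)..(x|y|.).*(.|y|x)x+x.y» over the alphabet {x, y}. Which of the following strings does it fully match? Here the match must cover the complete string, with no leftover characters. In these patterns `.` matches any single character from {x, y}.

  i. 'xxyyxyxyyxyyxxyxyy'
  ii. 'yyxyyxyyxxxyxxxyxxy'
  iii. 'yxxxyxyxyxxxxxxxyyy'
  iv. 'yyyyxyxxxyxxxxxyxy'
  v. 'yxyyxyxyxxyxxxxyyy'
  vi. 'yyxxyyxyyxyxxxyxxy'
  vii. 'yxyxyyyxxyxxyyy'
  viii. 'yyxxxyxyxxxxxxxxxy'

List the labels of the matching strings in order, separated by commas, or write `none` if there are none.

i → no match
ii → no match
iii → no match
iv → no match
v → no match
vi → no match
vii → no match
viii → match

viii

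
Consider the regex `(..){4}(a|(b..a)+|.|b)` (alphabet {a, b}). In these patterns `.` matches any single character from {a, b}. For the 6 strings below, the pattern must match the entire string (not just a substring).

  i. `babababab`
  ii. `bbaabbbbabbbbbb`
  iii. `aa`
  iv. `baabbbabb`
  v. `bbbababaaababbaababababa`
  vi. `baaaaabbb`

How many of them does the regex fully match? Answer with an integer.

3

i → match
ii → no match
iii → no match
iv → match
v → no match
vi → match
Total matched: 3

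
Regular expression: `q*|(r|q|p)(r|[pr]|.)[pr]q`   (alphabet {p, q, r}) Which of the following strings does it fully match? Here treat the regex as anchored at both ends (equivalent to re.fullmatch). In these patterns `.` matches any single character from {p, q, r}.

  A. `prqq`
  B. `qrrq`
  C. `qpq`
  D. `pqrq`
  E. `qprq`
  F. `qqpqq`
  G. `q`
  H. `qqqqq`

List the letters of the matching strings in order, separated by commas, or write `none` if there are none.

A → no match
B → match
C → no match
D → match
E → match
F → no match
G → match
H → match

B, D, E, G, H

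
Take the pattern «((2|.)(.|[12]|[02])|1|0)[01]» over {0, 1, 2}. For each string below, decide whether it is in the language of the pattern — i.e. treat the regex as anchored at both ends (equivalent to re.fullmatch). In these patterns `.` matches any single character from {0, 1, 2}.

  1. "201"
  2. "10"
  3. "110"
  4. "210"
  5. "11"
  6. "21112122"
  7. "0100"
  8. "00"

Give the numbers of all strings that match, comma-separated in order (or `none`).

1, 2, 3, 4, 5, 8

1 → match
2 → match
3 → match
4 → match
5 → match
6 → no match
7 → no match
8 → match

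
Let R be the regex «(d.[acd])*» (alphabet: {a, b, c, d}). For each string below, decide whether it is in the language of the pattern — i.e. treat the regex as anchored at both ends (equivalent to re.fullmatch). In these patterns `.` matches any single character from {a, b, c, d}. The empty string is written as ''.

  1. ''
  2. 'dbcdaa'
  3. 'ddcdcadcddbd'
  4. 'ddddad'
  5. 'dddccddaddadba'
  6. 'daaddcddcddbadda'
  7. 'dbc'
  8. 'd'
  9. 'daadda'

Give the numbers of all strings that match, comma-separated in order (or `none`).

1 → match
2 → match
3 → match
4 → match
5 → no match
6 → no match
7 → match
8 → no match
9 → match

1, 2, 3, 4, 7, 9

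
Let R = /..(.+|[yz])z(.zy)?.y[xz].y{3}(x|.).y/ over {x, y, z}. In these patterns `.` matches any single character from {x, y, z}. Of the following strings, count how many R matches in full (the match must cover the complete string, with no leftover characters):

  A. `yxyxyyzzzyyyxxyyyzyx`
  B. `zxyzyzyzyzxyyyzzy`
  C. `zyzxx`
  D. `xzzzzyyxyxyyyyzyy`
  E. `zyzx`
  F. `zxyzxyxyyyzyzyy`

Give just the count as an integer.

A → no match — must end with `y`
B → match
C → no match — must end with `y`
D → no match
E → no match — must end with `y`
F → no match
Total matched: 1

1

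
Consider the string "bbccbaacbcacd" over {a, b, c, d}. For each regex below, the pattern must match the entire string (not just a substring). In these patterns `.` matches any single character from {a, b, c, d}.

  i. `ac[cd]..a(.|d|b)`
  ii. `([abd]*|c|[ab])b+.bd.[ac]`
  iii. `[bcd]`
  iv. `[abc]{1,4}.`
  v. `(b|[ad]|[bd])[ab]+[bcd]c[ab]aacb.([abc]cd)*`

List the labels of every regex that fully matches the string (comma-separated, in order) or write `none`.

i → no match — must start with "ac"
ii → no match
iii → no match
iv → no match
v → match

v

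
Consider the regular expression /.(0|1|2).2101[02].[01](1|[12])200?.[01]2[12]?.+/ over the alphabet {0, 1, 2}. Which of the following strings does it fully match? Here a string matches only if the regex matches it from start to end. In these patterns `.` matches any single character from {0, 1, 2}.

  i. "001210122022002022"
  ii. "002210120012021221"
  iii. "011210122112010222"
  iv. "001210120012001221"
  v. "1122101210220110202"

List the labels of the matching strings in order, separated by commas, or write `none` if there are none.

i → match
ii → match
iii → match
iv → match
v → no match

i, ii, iii, iv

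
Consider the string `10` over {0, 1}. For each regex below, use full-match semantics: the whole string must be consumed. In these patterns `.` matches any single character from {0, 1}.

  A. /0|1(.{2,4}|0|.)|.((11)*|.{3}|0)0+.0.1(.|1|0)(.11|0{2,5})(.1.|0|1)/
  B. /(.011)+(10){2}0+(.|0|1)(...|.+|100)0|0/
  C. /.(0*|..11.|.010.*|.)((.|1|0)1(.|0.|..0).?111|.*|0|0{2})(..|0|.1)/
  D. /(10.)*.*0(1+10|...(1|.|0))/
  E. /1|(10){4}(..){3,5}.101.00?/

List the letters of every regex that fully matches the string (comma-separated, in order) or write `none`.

A → match
B → no match
C → match
D → no match
E → no match

A, C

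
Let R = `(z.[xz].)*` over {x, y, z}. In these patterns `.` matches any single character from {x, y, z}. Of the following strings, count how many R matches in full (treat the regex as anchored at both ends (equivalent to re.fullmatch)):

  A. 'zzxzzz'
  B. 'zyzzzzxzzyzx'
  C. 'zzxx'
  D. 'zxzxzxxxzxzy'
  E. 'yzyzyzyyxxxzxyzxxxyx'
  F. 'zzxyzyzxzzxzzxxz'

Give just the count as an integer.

4

A → no match
B → match
C → match
D → match
E → no match
F → match
Total matched: 4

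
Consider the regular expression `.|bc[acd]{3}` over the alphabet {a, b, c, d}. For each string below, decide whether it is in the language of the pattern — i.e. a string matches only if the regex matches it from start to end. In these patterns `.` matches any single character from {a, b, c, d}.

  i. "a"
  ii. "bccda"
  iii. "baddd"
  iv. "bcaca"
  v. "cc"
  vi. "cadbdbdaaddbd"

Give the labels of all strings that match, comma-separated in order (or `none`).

i, ii, iv

i → match
ii → match
iii → no match
iv → match
v → no match
vi → no match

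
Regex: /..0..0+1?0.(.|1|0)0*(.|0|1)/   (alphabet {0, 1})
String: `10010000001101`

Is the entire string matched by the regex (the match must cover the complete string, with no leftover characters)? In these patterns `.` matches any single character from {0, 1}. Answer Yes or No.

Yes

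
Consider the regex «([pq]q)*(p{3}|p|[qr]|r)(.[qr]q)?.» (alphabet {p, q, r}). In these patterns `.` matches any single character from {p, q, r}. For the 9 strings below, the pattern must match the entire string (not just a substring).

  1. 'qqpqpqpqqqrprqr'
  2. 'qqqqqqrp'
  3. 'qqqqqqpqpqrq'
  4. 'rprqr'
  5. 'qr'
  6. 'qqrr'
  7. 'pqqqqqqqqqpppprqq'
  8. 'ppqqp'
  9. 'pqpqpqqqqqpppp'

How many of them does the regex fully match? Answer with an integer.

9

1 → match
2 → match
3 → match
4 → match
5 → match
6 → match
7 → match
8 → match
9 → match
Total matched: 9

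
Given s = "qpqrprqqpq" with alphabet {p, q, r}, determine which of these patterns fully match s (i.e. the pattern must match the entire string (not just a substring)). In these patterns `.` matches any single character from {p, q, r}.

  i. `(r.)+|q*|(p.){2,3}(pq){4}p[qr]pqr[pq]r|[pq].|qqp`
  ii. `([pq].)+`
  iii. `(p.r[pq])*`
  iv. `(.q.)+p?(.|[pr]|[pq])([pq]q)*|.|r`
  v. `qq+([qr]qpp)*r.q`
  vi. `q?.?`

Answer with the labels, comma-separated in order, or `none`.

ii

i → no match
ii → match
iii → no match
iv → no match
v → no match — must start with "qq"
vi → no match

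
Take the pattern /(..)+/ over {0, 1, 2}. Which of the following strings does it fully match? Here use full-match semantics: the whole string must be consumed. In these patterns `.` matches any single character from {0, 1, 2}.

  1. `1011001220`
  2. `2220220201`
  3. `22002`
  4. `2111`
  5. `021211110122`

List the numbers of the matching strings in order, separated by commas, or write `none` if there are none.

1, 2, 4, 5

1 → match
2 → match
3 → no match
4 → match
5 → match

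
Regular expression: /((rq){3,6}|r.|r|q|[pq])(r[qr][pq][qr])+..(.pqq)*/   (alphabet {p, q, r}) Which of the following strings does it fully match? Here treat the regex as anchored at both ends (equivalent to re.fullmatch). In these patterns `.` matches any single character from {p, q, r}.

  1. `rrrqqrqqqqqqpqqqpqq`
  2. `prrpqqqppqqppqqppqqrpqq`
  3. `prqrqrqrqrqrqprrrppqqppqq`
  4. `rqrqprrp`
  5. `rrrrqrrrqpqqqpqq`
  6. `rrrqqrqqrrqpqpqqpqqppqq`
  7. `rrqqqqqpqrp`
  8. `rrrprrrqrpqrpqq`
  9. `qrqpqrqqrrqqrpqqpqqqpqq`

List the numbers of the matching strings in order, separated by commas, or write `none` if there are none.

1 → match
2 → match
3 → no match
4 → match
5 → match
6 → match
7 → no match
8 → match
9 → match

1, 2, 4, 5, 6, 8, 9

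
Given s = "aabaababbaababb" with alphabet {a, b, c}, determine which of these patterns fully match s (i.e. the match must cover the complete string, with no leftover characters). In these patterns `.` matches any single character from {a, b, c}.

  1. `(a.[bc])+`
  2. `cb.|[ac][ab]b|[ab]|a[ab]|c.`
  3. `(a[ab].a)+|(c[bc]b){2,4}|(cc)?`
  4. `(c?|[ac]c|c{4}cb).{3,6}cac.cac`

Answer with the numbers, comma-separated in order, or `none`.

1 → match
2 → no match
3 → no match
4 → no match — must end with "cac"

1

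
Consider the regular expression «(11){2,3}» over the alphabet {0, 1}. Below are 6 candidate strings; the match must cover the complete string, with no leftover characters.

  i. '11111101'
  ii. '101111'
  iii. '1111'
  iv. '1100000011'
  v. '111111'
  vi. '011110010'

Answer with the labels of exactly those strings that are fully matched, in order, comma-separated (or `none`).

iii, v

i. '11111101' → no match — must end with '11'
ii. '101111' → no match — must start with '11'
iii. '1111' → match
iv. '1100000011' → no match
v. '111111' → match
vi. '011110010' → no match — must start with '11'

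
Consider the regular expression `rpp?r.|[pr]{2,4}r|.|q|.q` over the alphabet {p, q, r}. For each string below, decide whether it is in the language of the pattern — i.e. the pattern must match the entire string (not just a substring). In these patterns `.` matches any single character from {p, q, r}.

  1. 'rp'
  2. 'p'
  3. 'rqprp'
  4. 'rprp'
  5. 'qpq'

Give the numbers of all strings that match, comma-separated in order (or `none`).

2, 4

1 → no match
2 → match
3 → no match
4 → match
5 → no match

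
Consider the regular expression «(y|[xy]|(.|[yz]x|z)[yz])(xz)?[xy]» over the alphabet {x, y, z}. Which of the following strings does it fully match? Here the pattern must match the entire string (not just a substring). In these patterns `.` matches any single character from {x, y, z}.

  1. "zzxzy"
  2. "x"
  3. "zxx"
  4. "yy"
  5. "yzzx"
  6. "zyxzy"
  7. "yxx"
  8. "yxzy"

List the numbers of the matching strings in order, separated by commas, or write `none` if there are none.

1, 4, 6, 8

1 → match
2 → no match
3 → no match
4 → match
5 → no match
6 → match
7 → no match
8 → match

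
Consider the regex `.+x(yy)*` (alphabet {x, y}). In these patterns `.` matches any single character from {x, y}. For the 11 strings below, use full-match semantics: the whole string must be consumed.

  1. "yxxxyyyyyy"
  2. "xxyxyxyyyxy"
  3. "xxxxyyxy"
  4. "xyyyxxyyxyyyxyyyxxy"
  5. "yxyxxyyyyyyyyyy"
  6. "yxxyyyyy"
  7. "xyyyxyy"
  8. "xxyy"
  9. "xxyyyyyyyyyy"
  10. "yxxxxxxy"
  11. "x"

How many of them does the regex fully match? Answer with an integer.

5

1 → match
2 → no match
3 → no match
4 → no match
5 → match
6 → no match
7 → match
8 → match
9 → match
10 → no match
11 → no match
Total matched: 5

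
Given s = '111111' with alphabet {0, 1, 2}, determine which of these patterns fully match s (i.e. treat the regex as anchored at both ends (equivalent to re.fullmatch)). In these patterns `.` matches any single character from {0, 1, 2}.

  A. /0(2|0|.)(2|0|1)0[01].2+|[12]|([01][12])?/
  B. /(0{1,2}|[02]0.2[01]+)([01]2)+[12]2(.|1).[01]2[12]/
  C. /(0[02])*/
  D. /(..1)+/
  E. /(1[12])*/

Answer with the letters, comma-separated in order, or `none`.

D, E

A → no match
B → no match
C → no match
D → match
E → match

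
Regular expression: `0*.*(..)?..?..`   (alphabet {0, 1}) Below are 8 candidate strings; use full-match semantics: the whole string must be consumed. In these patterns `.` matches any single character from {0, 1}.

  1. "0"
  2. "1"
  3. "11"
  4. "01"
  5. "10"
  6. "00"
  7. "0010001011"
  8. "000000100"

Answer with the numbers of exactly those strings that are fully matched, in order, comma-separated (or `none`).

1. "0" → no match
2. "1" → no match
3. "11" → no match
4. "01" → no match
5. "10" → no match
6. "00" → no match
7. "0010001011" → match
8. "000000100" → match

7, 8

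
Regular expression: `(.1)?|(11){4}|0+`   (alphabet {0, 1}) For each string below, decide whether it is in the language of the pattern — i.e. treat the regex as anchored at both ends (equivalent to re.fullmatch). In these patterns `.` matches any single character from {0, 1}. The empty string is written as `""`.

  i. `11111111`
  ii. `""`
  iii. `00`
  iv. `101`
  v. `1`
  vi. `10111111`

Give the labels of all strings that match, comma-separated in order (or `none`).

i, ii, iii

i → match
ii → match
iii → match
iv → no match
v → no match
vi → no match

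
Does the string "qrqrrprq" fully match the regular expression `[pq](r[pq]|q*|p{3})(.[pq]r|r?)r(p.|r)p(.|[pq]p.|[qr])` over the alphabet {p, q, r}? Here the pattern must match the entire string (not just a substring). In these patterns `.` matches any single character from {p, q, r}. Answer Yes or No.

No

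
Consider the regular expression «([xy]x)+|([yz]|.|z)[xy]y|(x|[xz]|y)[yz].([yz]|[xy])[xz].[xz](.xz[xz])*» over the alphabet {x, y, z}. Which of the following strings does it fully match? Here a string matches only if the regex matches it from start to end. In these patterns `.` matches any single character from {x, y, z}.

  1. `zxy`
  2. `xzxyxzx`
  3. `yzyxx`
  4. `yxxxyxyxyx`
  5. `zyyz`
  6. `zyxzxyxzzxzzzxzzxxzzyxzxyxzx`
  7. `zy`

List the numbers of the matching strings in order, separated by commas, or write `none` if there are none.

1. `zxy` → match
2. `xzxyxzx` → match
3. `yzyxx` → no match
4. `yxxxyxyxyx` → match
5. `zyyz` → no match
6 → no match
7. `zy` → no match

1, 2, 4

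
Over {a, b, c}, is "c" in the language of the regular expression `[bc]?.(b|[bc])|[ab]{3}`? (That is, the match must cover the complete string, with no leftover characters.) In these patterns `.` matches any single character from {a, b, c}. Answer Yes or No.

No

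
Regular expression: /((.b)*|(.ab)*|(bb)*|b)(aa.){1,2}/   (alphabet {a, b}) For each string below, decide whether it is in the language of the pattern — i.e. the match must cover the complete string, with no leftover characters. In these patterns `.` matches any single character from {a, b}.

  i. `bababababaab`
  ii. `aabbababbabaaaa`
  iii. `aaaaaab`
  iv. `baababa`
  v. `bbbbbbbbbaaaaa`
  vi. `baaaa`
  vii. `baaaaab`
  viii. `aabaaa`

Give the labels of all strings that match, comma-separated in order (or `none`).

vii, viii

i → no match
ii → no match
iii → no match
iv → no match
v → no match
vi → no match
vii → match
viii → match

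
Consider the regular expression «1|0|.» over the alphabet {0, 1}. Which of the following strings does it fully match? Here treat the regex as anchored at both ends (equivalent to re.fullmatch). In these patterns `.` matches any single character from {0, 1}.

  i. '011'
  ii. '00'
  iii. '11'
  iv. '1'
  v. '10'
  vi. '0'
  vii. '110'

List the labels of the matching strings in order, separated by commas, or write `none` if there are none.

iv, vi

i. '011' → no match
ii. '00' → no match
iii. '11' → no match
iv. '1' → match
v. '10' → no match
vi. '0' → match
vii. '110' → no match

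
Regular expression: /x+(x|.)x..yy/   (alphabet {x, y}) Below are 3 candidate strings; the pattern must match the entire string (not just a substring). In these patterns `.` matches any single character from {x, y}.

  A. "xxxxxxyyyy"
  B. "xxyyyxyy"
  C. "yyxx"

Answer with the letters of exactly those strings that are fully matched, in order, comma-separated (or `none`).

A

A → match
B → no match
C → no match — must start with "x"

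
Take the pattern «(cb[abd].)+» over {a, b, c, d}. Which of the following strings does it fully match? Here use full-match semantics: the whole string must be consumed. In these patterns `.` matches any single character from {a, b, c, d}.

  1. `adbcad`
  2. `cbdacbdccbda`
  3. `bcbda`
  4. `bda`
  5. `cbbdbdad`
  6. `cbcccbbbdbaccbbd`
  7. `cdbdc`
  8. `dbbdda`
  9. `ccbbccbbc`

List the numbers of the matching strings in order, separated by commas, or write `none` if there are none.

2

1 → no match — must start with `cb`
2 → match
3 → no match — must start with `cb`
4 → no match — must start with `cb`
5 → no match
6 → no match
7 → no match — must start with `cb`
8 → no match — must start with `cb`
9 → no match — must start with `cb`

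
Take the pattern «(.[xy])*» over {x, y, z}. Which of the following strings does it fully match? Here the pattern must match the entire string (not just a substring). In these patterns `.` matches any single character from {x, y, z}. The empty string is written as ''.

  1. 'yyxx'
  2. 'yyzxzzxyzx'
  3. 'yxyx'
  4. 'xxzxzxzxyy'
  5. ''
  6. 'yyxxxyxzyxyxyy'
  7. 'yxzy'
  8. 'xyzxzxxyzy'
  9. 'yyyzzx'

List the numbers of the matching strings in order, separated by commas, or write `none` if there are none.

1, 3, 4, 5, 7, 8

1. 'yyxx' → match
2. 'yyzxzzxyzx' → no match
3. 'yxyx' → match
4. 'xxzxzxzxyy' → match
5. '' → match
6 → no match
7. 'yxzy' → match
8. 'xyzxzxxyzy' → match
9. 'yyyzzx' → no match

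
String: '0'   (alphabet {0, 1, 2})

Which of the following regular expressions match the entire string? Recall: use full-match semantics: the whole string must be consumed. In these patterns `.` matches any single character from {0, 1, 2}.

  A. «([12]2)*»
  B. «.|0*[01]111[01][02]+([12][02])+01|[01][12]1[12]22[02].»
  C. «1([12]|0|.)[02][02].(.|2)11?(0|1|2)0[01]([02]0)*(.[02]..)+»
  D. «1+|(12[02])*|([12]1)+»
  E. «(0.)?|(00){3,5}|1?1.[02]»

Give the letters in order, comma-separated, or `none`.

B

A → no match
B → match
C → no match — must start with '1'
D → no match
E → no match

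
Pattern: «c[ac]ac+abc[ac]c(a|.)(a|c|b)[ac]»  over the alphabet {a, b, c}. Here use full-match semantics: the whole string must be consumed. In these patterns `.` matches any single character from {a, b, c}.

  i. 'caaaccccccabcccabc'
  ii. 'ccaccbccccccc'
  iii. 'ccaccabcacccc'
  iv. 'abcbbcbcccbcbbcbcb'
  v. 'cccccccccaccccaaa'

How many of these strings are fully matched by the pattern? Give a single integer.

i → no match
ii → no match
iii → match
iv → no match — must start with 'c'
v → no match
Total matched: 1

1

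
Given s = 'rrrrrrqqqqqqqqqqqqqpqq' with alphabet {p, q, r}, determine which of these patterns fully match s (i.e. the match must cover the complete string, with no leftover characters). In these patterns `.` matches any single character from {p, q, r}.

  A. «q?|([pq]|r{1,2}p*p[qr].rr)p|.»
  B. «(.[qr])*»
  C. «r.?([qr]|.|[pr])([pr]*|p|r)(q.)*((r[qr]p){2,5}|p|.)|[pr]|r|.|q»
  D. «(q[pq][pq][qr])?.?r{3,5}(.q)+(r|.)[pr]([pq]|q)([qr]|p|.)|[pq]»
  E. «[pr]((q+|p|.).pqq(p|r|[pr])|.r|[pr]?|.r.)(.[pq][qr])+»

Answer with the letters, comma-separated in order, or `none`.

A → no match
B → no match
C → no match
D → match
E → no match

D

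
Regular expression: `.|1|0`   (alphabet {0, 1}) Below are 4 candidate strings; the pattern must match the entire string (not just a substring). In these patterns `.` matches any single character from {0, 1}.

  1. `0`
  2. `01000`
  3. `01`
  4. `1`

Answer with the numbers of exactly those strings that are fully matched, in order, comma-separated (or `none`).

1 → match
2 → no match
3 → no match
4 → match

1, 4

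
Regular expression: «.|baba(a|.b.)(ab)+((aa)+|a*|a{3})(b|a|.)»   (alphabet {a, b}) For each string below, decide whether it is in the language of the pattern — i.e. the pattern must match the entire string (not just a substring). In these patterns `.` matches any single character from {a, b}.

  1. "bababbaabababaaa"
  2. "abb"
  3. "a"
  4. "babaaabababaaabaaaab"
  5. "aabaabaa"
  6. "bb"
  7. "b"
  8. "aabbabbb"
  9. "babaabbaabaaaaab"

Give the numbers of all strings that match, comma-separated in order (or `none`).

1, 3, 7

1 → match
2 → no match
3 → match
4 → no match
5 → no match
6 → no match
7 → match
8 → no match
9 → no match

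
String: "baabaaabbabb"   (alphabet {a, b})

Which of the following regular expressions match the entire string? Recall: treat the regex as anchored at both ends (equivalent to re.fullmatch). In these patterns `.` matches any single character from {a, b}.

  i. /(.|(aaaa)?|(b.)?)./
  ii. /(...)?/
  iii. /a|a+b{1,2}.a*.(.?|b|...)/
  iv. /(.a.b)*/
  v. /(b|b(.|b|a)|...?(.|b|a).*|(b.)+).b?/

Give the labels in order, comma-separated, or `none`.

iv, v

i → no match
ii → no match
iii → no match — must start with "a"
iv → match
v → match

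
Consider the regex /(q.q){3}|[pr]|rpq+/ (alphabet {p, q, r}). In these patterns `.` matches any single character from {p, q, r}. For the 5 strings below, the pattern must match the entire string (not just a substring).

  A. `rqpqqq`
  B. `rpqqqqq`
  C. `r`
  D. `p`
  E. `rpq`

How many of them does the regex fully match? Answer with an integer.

A → no match
B → match
C → match
D → match
E → match
Total matched: 4

4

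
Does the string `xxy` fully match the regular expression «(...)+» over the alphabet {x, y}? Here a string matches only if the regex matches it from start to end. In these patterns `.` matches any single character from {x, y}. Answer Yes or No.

Yes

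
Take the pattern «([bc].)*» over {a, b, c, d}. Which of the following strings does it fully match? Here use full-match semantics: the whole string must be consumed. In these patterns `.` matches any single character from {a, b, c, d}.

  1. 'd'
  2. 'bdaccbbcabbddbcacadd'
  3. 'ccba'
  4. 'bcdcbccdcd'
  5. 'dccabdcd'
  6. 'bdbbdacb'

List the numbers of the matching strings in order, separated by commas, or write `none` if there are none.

3

1. 'd' → no match
2 → no match
3. 'ccba' → match
4. 'bcdcbccdcd' → no match
5. 'dccabdcd' → no match
6. 'bdbbdacb' → no match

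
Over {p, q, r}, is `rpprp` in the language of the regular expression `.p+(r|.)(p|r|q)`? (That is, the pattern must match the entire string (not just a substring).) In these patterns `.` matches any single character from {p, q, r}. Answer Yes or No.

Yes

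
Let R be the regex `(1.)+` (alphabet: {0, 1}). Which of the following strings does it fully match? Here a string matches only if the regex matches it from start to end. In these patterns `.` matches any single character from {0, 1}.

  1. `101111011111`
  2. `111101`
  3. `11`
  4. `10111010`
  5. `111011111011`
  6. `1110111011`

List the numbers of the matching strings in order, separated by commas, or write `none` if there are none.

1 → no match
2 → no match
3 → match
4 → match
5 → match
6 → match

3, 4, 5, 6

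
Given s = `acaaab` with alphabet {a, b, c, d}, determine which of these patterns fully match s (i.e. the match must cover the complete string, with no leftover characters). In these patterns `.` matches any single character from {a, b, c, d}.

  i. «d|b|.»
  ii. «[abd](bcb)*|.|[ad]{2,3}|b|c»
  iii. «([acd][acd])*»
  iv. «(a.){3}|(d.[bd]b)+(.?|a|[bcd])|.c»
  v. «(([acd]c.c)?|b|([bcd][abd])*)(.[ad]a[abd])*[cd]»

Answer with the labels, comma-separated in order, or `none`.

i → no match
ii → no match
iii → no match
iv → match
v → no match

iv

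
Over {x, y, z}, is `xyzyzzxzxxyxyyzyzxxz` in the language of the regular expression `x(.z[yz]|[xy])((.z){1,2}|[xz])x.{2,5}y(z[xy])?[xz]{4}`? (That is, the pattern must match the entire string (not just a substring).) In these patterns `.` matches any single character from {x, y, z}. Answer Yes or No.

Yes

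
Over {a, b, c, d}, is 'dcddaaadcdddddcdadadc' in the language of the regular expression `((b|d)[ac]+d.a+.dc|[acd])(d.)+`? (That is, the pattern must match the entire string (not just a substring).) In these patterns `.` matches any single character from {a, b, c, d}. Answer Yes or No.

Yes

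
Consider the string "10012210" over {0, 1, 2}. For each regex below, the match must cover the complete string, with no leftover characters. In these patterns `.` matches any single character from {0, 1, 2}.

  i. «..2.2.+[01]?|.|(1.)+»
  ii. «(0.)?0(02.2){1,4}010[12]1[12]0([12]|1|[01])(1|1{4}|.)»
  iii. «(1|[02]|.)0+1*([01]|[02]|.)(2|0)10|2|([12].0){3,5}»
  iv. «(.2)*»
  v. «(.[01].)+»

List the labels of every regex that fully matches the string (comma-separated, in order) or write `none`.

i → no match
ii → no match
iii → match
iv → no match
v → no match

iii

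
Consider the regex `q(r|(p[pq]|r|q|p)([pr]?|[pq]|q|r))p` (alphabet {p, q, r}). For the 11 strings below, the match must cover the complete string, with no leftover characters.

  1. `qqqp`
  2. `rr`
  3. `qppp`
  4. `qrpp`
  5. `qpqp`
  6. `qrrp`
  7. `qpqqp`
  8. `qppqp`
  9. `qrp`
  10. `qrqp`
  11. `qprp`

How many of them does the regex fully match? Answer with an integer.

10

1 → match
2 → no match — must start with `q`
3 → match
4 → match
5 → match
6 → match
7 → match
8 → match
9 → match
10 → match
11 → match
Total matched: 10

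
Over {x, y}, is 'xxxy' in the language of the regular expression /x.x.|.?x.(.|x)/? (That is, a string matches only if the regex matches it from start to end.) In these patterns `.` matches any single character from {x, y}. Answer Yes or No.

Yes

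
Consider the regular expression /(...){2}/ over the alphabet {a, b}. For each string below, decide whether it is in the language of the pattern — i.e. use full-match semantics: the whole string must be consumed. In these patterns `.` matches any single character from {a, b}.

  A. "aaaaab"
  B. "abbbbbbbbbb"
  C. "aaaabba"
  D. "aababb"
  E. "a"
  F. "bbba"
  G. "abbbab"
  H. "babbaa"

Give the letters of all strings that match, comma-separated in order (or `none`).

A, D, G, H

A. "aaaaab" → match
B. "abbbbbbbbbb" → no match
C. "aaaabba" → no match
D. "aababb" → match
E. "a" → no match
F. "bbba" → no match
G. "abbbab" → match
H. "babbaa" → match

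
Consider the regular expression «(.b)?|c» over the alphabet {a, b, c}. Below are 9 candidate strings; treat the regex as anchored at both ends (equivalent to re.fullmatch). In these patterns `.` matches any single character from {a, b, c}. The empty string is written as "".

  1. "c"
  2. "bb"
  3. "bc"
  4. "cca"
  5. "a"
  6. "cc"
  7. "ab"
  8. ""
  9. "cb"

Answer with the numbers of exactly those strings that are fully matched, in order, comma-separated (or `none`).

1, 2, 7, 8, 9

1 → match
2 → match
3 → no match
4 → no match
5 → no match
6 → no match
7 → match
8 → match
9 → match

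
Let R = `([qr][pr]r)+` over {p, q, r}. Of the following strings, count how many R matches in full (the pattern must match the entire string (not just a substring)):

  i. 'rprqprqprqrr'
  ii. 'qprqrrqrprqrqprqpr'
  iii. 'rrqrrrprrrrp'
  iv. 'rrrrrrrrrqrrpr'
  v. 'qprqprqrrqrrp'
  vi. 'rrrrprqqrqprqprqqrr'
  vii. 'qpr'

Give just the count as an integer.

2

i → match
ii → no match
iii → no match — must end with 'r'
iv → no match
v → no match — must end with 'r'
vi → no match
vii → match
Total matched: 2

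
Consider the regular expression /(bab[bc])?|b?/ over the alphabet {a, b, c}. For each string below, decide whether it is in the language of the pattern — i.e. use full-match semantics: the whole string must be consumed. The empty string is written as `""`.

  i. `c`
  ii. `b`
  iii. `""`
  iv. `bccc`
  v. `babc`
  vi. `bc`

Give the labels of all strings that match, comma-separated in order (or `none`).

ii, iii, v

i → no match
ii → match
iii → match
iv → no match
v → match
vi → no match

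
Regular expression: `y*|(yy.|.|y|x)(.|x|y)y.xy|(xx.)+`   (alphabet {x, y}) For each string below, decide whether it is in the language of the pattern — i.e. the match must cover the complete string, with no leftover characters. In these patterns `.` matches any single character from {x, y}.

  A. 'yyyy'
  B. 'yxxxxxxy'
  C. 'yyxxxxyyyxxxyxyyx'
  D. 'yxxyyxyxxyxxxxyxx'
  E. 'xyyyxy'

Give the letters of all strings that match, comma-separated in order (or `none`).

A, E

A → match
B → no match
C → no match
D → no match
E → match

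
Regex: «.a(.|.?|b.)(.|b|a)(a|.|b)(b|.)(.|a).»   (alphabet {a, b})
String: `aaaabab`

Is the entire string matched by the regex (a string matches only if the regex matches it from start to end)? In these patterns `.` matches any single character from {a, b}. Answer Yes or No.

Yes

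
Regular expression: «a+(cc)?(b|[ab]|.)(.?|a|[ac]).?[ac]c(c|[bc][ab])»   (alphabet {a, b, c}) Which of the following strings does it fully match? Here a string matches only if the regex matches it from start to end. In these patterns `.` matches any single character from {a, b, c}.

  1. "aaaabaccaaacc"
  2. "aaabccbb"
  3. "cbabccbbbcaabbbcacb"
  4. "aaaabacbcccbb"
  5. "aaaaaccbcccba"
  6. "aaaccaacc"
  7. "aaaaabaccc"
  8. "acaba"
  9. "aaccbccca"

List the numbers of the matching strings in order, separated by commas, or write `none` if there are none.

1 → no match
2 → match
3 → no match — must start with "a"
4 → no match
5 → match
6 → match
7 → match
8 → no match
9 → match

2, 5, 6, 7, 9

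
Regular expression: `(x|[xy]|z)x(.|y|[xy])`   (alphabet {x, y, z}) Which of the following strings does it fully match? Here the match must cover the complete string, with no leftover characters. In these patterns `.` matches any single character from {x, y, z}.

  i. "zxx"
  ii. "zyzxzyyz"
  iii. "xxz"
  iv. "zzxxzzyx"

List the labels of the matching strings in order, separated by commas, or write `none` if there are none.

i → match
ii → no match
iii → match
iv → no match

i, iii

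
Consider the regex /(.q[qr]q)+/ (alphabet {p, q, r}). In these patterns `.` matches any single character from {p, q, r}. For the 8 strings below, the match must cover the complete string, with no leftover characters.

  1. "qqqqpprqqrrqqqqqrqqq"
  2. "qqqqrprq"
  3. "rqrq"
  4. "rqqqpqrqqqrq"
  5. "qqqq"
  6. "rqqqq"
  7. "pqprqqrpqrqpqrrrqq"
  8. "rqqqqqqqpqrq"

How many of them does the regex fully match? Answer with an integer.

1 → no match
2 → no match
3 → match
4 → match
5 → match
6 → no match
7 → no match
8 → match
Total matched: 4

4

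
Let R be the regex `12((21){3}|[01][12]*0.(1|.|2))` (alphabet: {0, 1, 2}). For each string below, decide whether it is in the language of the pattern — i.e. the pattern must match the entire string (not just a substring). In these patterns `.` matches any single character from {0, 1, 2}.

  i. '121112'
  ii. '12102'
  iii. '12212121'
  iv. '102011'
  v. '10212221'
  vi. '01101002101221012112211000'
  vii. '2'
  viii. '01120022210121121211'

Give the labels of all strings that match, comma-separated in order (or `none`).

i → no match
ii → no match
iii → match
iv → no match — must start with '12'
v → no match — must start with '12'
vi → no match — must start with '12'
vii → no match — must start with '12'
viii → no match — must start with '12'

iii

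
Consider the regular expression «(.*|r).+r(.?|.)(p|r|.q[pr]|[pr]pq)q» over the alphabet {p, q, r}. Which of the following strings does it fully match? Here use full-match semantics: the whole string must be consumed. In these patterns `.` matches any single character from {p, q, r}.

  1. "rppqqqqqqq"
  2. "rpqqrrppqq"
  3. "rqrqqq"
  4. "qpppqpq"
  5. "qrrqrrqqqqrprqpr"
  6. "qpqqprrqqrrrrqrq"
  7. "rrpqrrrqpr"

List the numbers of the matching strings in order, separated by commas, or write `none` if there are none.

2, 6

1 → no match
2 → match
3 → no match
4 → no match
5 → no match — must end with "q"
6 → match
7 → no match — must end with "q"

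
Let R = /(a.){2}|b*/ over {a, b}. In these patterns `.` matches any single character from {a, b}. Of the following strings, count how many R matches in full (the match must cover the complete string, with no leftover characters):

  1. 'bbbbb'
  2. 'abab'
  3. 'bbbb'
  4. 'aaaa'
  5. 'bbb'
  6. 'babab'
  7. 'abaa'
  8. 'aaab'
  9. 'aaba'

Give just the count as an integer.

7

1. 'bbbbb' → match
2. 'abab' → match
3. 'bbbb' → match
4. 'aaaa' → match
5. 'bbb' → match
6. 'babab' → no match
7. 'abaa' → match
8. 'aaab' → match
9. 'aaba' → no match
Total matched: 7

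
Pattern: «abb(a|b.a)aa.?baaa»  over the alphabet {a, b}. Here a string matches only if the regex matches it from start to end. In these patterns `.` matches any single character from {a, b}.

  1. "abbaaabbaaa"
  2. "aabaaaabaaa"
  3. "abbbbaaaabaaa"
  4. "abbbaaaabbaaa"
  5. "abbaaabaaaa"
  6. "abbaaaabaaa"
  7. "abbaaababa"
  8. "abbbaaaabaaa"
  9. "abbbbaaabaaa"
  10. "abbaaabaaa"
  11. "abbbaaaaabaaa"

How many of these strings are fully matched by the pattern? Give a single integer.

1 → match
2 → no match — must start with "abb"
3 → match
4 → match
5 → no match — must end with "baaa"
6 → match
7 → no match — must end with "baaa"
8 → match
9 → match
10 → match
11 → match
Total matched: 8

8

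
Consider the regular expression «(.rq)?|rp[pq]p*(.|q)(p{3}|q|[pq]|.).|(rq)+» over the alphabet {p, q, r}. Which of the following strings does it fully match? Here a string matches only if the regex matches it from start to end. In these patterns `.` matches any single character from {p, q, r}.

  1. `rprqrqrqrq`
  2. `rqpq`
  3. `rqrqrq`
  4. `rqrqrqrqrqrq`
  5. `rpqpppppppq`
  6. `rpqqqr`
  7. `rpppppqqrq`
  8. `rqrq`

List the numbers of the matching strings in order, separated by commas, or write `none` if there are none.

1 → no match
2 → no match
3 → match
4 → match
5 → match
6 → match
7 → no match
8 → match

3, 4, 5, 6, 8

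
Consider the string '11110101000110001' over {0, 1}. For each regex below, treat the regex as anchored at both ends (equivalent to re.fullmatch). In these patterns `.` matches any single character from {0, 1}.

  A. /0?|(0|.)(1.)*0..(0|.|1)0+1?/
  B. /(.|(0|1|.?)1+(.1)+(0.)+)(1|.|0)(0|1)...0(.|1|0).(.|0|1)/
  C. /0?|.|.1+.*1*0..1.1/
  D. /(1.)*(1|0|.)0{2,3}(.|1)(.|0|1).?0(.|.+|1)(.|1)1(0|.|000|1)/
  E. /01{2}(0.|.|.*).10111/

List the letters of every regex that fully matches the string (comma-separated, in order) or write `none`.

A, B

A → match
B → match
C → no match
D → no match
E → no match — must start with '01'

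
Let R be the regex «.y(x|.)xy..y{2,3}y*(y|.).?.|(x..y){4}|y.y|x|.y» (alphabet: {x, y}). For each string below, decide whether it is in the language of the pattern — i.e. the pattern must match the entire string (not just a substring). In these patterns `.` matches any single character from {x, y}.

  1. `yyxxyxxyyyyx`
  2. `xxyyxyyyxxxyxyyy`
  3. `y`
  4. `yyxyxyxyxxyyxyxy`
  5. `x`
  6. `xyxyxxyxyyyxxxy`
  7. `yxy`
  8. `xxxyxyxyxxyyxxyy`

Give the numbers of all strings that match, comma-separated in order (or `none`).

1, 2, 5, 7, 8

1. `yyxxyxxyyyyx` → match
2 → match
3. `y` → no match
4 → no match
5. `x` → match
6 → no match
7. `yxy` → match
8 → match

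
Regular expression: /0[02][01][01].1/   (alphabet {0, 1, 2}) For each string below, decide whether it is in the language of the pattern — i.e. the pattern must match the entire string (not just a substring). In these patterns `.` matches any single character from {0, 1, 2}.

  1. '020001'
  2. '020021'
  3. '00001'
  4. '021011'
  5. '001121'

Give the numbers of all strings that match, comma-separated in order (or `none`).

1 → match
2 → match
3 → no match
4 → match
5 → match

1, 2, 4, 5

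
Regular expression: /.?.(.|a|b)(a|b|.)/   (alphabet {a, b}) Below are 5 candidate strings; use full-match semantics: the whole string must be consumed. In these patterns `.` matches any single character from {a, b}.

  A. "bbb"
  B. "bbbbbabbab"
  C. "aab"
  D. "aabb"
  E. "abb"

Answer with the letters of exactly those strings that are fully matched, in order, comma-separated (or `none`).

A. "bbb" → match
B. "bbbbbabbab" → no match
C. "aab" → match
D. "aabb" → match
E. "abb" → match

A, C, D, E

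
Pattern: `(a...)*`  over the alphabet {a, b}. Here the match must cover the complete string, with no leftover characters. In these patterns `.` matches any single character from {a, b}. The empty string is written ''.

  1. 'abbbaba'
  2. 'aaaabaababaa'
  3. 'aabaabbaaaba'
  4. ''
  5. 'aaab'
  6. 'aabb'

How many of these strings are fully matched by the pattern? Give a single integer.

4

1 → no match
2 → no match
3 → match
4 → match
5 → match
6 → match
Total matched: 4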